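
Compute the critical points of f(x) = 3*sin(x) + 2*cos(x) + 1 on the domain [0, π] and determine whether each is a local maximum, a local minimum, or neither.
f'(x) = -2*sin(x) + 3*cos(x)

Solve f'(x) = 0 on [0, π]:
  f'(x) = 0 ⇔ 3*cos(x) = 2*sin(x) ⇔ tan(x) = 3/2, i.e. x = arctan(3/2) + nπ; keep the solutions lying in [0, π].
  ⇒ x = atan(3/2) ≈ 0.9828

f''(x) = -3*sin(x) - 2*cos(x)
Second-derivative test at each critical point:
  f''(0.9828) = -3.6056 < 0 → local maximum

Critical points: x = atan(3/2) ≈ 0.9828 (local maximum)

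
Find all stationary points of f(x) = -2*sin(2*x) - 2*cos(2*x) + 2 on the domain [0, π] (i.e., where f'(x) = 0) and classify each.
f'(x) = -4*sqrt(2)*cos(2*x + pi/4)

Solve f'(x) = 0 on [0, π]:
  f'(x) = 0 ⇔ -2*cos(2*x) = -2*sin(2*x) ⇔ tan(2*x) = 1, i.e. 2*x = arctan(1) + nπ; keep the solutions lying in [0, π].
  ⇒ x = pi/8 ≈ 0.3927, 5*pi/8 ≈ 1.9635

f''(x) = 8*sqrt(2)*sin(2*x + pi/4)
Second-derivative test at each critical point:
  f''(0.3927) = 11.3137 > 0 → local minimum
  f''(1.9635) = -11.3137 < 0 → local maximum

Critical points: x = pi/8 ≈ 0.3927 (local minimum); x = 5*pi/8 ≈ 1.9635 (local maximum)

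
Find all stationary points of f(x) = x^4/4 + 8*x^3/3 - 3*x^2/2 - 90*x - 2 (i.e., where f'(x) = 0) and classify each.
f'(x) = x^3 + 8*x^2 - 3*x - 90

Solve f'(x) = 0:
  Factor: x^3 + 8*x^2 - 3*x - 90 = (x - 3)*(x + 5)*(x + 6) = 0.
  ⇒ x = -6, -5, 3

f''(x) = 3*x^2 + 16*x - 3
Second-derivative test at each critical point:
  f''(-6) = 9 > 0 → local minimum
  f''(-5) = -8 < 0 → local maximum
  f''(3) = 72 > 0 → local minimum

Critical points: x = -6 (local minimum); x = -5 (local maximum); x = 3 (local minimum)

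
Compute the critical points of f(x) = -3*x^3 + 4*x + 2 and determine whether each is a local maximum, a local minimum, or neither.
f'(x) = 4 - 9*x^2

Solve f'(x) = 0:
  Factor: 4 - 9*x^2 = -(3*x - 2)*(3*x + 2) = 0.
  ⇒ x = -2/3, 2/3

f''(x) = -18*x
Second-derivative test at each critical point:
  f''(-2/3) = 12 > 0 → local minimum
  f''(2/3) = -12 < 0 → local maximum

Critical points: x = -2/3 (local minimum); x = 2/3 (local maximum)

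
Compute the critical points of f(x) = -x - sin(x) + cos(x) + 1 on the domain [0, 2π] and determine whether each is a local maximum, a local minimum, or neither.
f'(x) = -sqrt(2)*sin(x + pi/4) - 1

Solve f'(x) = 0 on [0, 2π]:
  f'(x) = 0 ⇔ -sin(x) - cos(x) = 1. Write the left side as R·cos(x + φ) with R = √((-1)² + 1²) = sqrt(2), cos φ = -sqrt(2)/2, sin φ = sqrt(2)/2; then cos(x + φ) = sqrt(2)/2. Solve for x and keep the solutions lying in [0, 2π].
  ⇒ x = pi ≈ 3.1416, 3*pi/2 ≈ 4.7124

f''(x) = sin(x) - cos(x)
Second-derivative test at each critical point:
  f''(3.1416) = 1 > 0 → local minimum
  f''(4.7124) = -1 < 0 → local maximum

Critical points: x = pi ≈ 3.1416 (local minimum); x = 3*pi/2 ≈ 4.7124 (local maximum)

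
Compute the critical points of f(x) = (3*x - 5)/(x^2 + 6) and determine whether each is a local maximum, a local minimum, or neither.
f'(x) = (-3*x^2 + 10*x + 18)/(x^4 + 12*x^2 + 36)

Solve f'(x) = 0:
  f'(x) = -(3*x^2 - 10*x - 18)/(x^2 + 6)^2; the denominator is positive wherever f is defined, so f'(x) = 0 ⇔ -3*x^2 + 10*x + 18 = 0.
  3*x^2 - 10*x - 18 = 0 has no rational roots; quadratic formula: x = (10 ± √316)/6.
  ⇒ x = 5/3 - sqrt(79)/3 ≈ -1.2961, 5/3 + sqrt(79)/3 ≈ 4.6294

f''(x) = 2*(4*x^2*(3*x - 5) + (5 - 9*x)*(x^2 + 6))/(x^2 + 6)^3
Second-derivative test at each critical point:
  f''(-1.2961) = 0.3014 > 0 → local minimum
  f''(4.6294) = -0.0236 < 0 → local maximum

Critical points: x = 5/3 - sqrt(79)/3 ≈ -1.2961 (local minimum); x = 5/3 + sqrt(79)/3 ≈ 4.6294 (local maximum)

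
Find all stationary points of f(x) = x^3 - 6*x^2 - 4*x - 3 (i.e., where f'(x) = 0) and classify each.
f'(x) = 3*x^2 - 12*x - 4

Solve f'(x) = 0:
  3*x^2 - 12*x - 4 = 0 has no rational roots; quadratic formula: x = (12 ± √192)/6.
  ⇒ x = 2 - 4*sqrt(3)/3 ≈ -0.3094, 2 + 4*sqrt(3)/3 ≈ 4.3094

f''(x) = 6*x - 12
Second-derivative test at each critical point:
  f''(-0.3094) = -13.8564 < 0 → local maximum
  f''(4.3094) = 13.8564 > 0 → local minimum

Critical points: x = 2 - 4*sqrt(3)/3 ≈ -0.3094 (local maximum); x = 2 + 4*sqrt(3)/3 ≈ 4.3094 (local minimum)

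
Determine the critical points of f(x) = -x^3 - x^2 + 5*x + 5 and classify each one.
f'(x) = -3*x^2 - 2*x + 5

Solve f'(x) = 0:
  Factor: -3*x^2 - 2*x + 5 = -(x - 1)*(3*x + 5) = 0.
  ⇒ x = -5/3, 1

f''(x) = -6*x - 2
Second-derivative test at each critical point:
  f''(-5/3) = 8 > 0 → local minimum
  f''(1) = -8 < 0 → local maximum

Critical points: x = -5/3 (local minimum); x = 1 (local maximum)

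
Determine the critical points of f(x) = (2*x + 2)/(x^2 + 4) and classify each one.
f'(x) = 2*(x^2 - 2*x*(x + 1) + 4)/(x^2 + 4)^2

Solve f'(x) = 0:
  f'(x) = -2*(x^2 + 2*x - 4)/(x^2 + 4)^2; the denominator is positive wherever f is defined, so f'(x) = 0 ⇔ -2*x^2 - 4*x + 8 = 0.
  Factor: -2*x^2 - 4*x + 8 = -2*(x^2 + 2*x - 4); x^2 + 2*x - 4 = 0 has no rational roots; quadratic formula: x = (-2 ± √20)/2.
  ⇒ x = -sqrt(5) - 1 ≈ -3.2361, -1 + sqrt(5) ≈ 1.2361

f''(x) = 4*(4*x^2*(x + 1) - (3*x + 1)*(x^2 + 4))/(x^2 + 4)^3
Second-derivative test at each critical point:
  f''(-3.2361) = 0.0427 > 0 → local minimum
  f''(1.2361) = -0.2927 < 0 → local maximum

Critical points: x = -sqrt(5) - 1 ≈ -3.2361 (local minimum); x = -1 + sqrt(5) ≈ 1.2361 (local maximum)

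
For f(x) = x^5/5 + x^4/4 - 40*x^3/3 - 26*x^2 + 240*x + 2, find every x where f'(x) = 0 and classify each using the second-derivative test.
f'(x) = x^4 + x^3 - 40*x^2 - 52*x + 240

Solve f'(x) = 0:
  Factor: x^4 + x^3 - 40*x^2 - 52*x + 240 = (x - 6)*(x - 2)*(x + 4)*(x + 5) = 0.
  ⇒ x = -5, -4, 2, 6

f''(x) = 4*x^3 + 3*x^2 - 80*x - 52
Second-derivative test at each critical point:
  f''(-5) = -77 < 0 → local maximum
  f''(-4) = 60 > 0 → local minimum
  f''(2) = -168 < 0 → local maximum
  f''(6) = 440 > 0 → local minimum

Critical points: x = -5 (local maximum); x = -4 (local minimum); x = 2 (local maximum); x = 6 (local minimum)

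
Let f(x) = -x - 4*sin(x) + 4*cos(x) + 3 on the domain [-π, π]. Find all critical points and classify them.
f'(x) = -4*sqrt(2)*sin(x + pi/4) - 1

Solve f'(x) = 0 on [-π, π]:
  f'(x) = 0 ⇔ -4*sin(x) - 4*cos(x) = 1. Write the left side as R·cos(x + φ) with R = √((-4)² + 4²) = 4*sqrt(2), cos φ = -sqrt(2)/2, sin φ = sqrt(2)/2; then cos(x + φ) = sqrt(2)/8. Solve for x and keep the solutions lying in [-π, π].
  ⇒ x = atan((-sqrt(31) - 1)/(-1 + sqrt(31))) ≈ -0.9631, atan((-1 + sqrt(31))/(-sqrt(31) - 1)) + pi ≈ 2.5339

f''(x) = -4*sqrt(2)*cos(x + pi/4)
Second-derivative test at each critical point:
  f''(-0.9631) = -5.5678 < 0 → local maximum
  f''(2.5339) = 5.5678 > 0 → local minimum

Critical points: x = atan((-sqrt(31) - 1)/(-1 + sqrt(31))) ≈ -0.9631 (local maximum); x = atan((-1 + sqrt(31))/(-sqrt(31) - 1)) + pi ≈ 2.5339 (local minimum)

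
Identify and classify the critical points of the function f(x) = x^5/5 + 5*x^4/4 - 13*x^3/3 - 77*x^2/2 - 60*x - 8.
f'(x) = x^4 + 5*x^3 - 13*x^2 - 77*x - 60

Solve f'(x) = 0:
  Factor: x^4 + 5*x^3 - 13*x^2 - 77*x - 60 = (x - 4)*(x + 1)*(x + 3)*(x + 5) = 0.
  ⇒ x = -5, -3, -1, 4

f''(x) = 4*x^3 + 15*x^2 - 26*x - 77
Second-derivative test at each critical point:
  f''(-5) = -72 < 0 → local maximum
  f''(-3) = 28 > 0 → local minimum
  f''(-1) = -40 < 0 → local maximum
  f''(4) = 315 > 0 → local minimum

Critical points: x = -5 (local maximum); x = -3 (local minimum); x = -1 (local maximum); x = 4 (local minimum)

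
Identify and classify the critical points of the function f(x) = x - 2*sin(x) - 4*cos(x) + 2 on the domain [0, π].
f'(x) = 4*sin(x) - 2*cos(x) + 1

Solve f'(x) = 0 on [0, π]:
  f'(x) = 0 ⇔ 4*sin(x) - 2*cos(x) = -1. Write the left side as R·cos(x + φ) with R = √((-2)² + (-4)²) = 2*sqrt(5), cos φ = -sqrt(5)/5, sin φ = -2*sqrt(5)/5; then cos(x + φ) = -sqrt(5)/10. Solve for x and keep the solutions lying in [0, π].
  ⇒ x = atan((-2 + sqrt(19))/(1 + 2*sqrt(19))) ≈ 0.2381

f''(x) = 2*sin(x) + 4*cos(x)
Second-derivative test at each critical point:
  f''(0.2381) = 4.3589 > 0 → local minimum

Critical points: x = atan((-2 + sqrt(19))/(1 + 2*sqrt(19))) ≈ 0.2381 (local minimum)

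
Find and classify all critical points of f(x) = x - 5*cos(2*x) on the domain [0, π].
f'(x) = 10*sin(2*x) + 1

Solve f'(x) = 0 on [0, π]:
  f'(x) = 0 ⇔ sin(2*x) = -1/10, i.e. 2*x = arcsin(-1/10) + 2nπ or 2*x = π − arcsin(-1/10) + 2nπ; keep the solutions lying in [0, π].
  ⇒ x = asin(1/10)/2 + pi/2 ≈ 1.6209, pi - asin(1/10)/2 ≈ 3.0915

f''(x) = 20*cos(2*x)
Second-derivative test at each critical point:
  f''(1.6209) = -19.8997 < 0 → local maximum
  f''(3.0915) = 19.8997 > 0 → local minimum

Critical points: x = asin(1/10)/2 + pi/2 ≈ 1.6209 (local maximum); x = pi - asin(1/10)/2 ≈ 3.0915 (local minimum)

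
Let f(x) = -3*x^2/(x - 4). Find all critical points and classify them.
f'(x) = 3*x*(8 - x)/(x - 4)^2

Solve f'(x) = 0:
  f'(x) = -3*x*(x - 8)/(x - 4)^2; the denominator is positive wherever f is defined, so f'(x) = 0 ⇔ -3*x^2 + 24*x = 0.
  Factor: -3*x^2 + 24*x = -3*x*(x - 8) = 0.
  ⇒ x = 0, 8

f''(x) = -96/(x^3 - 12*x^2 + 48*x - 64)
Second-derivative test at each critical point:
  f''(0) = 3/2 > 0 → local minimum
  f''(8) = -3/2 < 0 → local maximum

Critical points: x = 0 (local minimum); x = 8 (local maximum)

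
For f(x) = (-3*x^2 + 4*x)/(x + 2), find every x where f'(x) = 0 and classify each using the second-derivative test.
f'(x) = (-3*x^2 - 12*x + 8)/(x^2 + 4*x + 4)

Solve f'(x) = 0:
  f'(x) = -(3*x^2 + 12*x - 8)/(x + 2)^2; the denominator is positive wherever f is defined, so f'(x) = 0 ⇔ -3*x^2 - 12*x + 8 = 0.
  3*x^2 + 12*x - 8 = 0 has no rational roots; quadratic formula: x = (-12 ± √240)/6.
  ⇒ x = -2*sqrt(15)/3 - 2 ≈ -4.5820, -2 + 2*sqrt(15)/3 ≈ 0.5820

f''(x) = -40/(x^3 + 6*x^2 + 12*x + 8)
Second-derivative test at each critical point:
  f''(-4.5820) = 2.3238 > 0 → local minimum
  f''(0.5820) = -2.3238 < 0 → local maximum

Critical points: x = -2*sqrt(15)/3 - 2 ≈ -4.5820 (local minimum); x = -2 + 2*sqrt(15)/3 ≈ 0.5820 (local maximum)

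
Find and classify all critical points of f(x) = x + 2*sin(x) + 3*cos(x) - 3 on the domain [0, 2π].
f'(x) = -3*sin(x) + 2*cos(x) + 1

Solve f'(x) = 0 on [0, 2π]:
  f'(x) = 0 ⇔ -3*sin(x) + 2*cos(x) = -1. Write the left side as R·cos(x + φ) with R = √(2² + 3²) = sqrt(13), cos φ = 2*sqrt(13)/13, sin φ = 3*sqrt(13)/13; then cos(x + φ) = -sqrt(13)/13. Solve for x and keep the solutions lying in [0, 2π].
  ⇒ x = atan((3 + 4*sqrt(3))/(-2 + 6*sqrt(3))) ≈ 0.8690, atan((3 - 4*sqrt(3))/(-6*sqrt(3) - 2)) + pi ≈ 3.4486

f''(x) = -2*sin(x) - 3*cos(x)
Second-derivative test at each critical point:
  f''(0.8690) = -3.4641 < 0 → local maximum
  f''(3.4486) = 3.4641 > 0 → local minimum

Critical points: x = atan((3 + 4*sqrt(3))/(-2 + 6*sqrt(3))) ≈ 0.8690 (local maximum); x = atan((3 - 4*sqrt(3))/(-6*sqrt(3) - 2)) + pi ≈ 3.4486 (local minimum)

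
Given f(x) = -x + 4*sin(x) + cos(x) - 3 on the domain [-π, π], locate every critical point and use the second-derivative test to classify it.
f'(x) = -sin(x) + 4*cos(x) - 1

Solve f'(x) = 0 on [-π, π]:
  f'(x) = 0 ⇔ -sin(x) + 4*cos(x) = 1. Write the left side as R·cos(x + φ) with R = √(4² + 1²) = sqrt(17), cos φ = 4*sqrt(17)/17, sin φ = sqrt(17)/17; then cos(x + φ) = sqrt(17)/17. Solve for x and keep the solutions lying in [-π, π].
  ⇒ x = -pi/2 ≈ -1.5708, atan(15/8) ≈ 1.0808

f''(x) = -4*sin(x) - cos(x)
Second-derivative test at each critical point:
  f''(-1.5708) = 4 > 0 → local minimum
  f''(1.0808) = -4 < 0 → local maximum

Critical points: x = -pi/2 ≈ -1.5708 (local minimum); x = atan(15/8) ≈ 1.0808 (local maximum)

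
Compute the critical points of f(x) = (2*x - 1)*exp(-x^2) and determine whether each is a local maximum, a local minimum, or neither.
f'(x) = 2*(-x*(2*x - 1) + 1)*exp(-x^2)

Solve f'(x) = 0:
  f'(x) = (-4*x^2 + 2*x + 2)·exp(-x^2) and exp(-x^2) > 0 for every x, so f'(x) = 0 ⇔ -4*x^2 + 2*x + 2 = 0.
  Factor: -4*x^2 + 2*x + 2 = -2*(x - 1)*(2*x + 1) = 0.
  ⇒ x = -1/2, 1

f''(x) = 2*(2*x^2*(2*x - 1) - 6*x + 1)*exp(-x^2)
Second-derivative test at each critical point:
  f''(-1/2) = 4.6728 > 0 → local minimum
  f''(1) = -2.2073 < 0 → local maximum

Critical points: x = -1/2 (local minimum); x = 1 (local maximum)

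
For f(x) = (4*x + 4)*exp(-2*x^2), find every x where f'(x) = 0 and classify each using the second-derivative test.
f'(x) = 4*(-4*x*(x + 1) + 1)*exp(-2*x^2)

Solve f'(x) = 0:
  f'(x) = (-16*x^2 - 16*x + 4)·exp(-2*x^2) and exp(-2*x^2) > 0 for every x, so f'(x) = 0 ⇔ -16*x^2 - 16*x + 4 = 0.
  Factor: -16*x^2 - 16*x + 4 = -4*(4*x^2 + 4*x - 1); 4*x^2 + 4*x - 1 = 0 has no rational roots; quadratic formula: x = (-4 ± √32)/8.
  ⇒ x = -sqrt(2)/2 - 1/2 ≈ -1.2071, -1/2 + sqrt(2)/2 ≈ 0.2071

f''(x) = 16*(4*x^2*(x + 1) - 3*x - 1)*exp(-2*x^2)
Second-derivative test at each critical point:
  f''(-1.2071) = 1.2275 > 0 → local minimum
  f''(0.2071) = -20.7672 < 0 → local maximum

Critical points: x = -sqrt(2)/2 - 1/2 ≈ -1.2071 (local minimum); x = -1/2 + sqrt(2)/2 ≈ 0.2071 (local maximum)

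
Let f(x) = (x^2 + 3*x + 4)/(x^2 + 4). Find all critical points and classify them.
f'(x) = 3*(4 - x^2)/(x^4 + 8*x^2 + 16)

Solve f'(x) = 0:
  f'(x) = -3*(x - 2)*(x + 2)/(x^2 + 4)^2; the denominator is positive wherever f is defined, so f'(x) = 0 ⇔ 12 - 3*x^2 = 0.
  Factor: 12 - 3*x^2 = -3*(x - 2)*(x + 2) = 0.
  ⇒ x = -2, 2

f''(x) = 6*x*(x^2 - 12)/(x^6 + 12*x^4 + 48*x^2 + 64)
Second-derivative test at each critical point:
  f''(-2) = 3/16 > 0 → local minimum
  f''(2) = -3/16 < 0 → local maximum

Critical points: x = -2 (local minimum); x = 2 (local maximum)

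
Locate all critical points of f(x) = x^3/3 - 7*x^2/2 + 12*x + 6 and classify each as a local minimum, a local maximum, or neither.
f'(x) = x^2 - 7*x + 12

Solve f'(x) = 0:
  Factor: x^2 - 7*x + 12 = (x - 4)*(x - 3) = 0.
  ⇒ x = 3, 4

f''(x) = 2*x - 7
Second-derivative test at each critical point:
  f''(3) = -1 < 0 → local maximum
  f''(4) = 1 > 0 → local minimum

Critical points: x = 3 (local maximum); x = 4 (local minimum)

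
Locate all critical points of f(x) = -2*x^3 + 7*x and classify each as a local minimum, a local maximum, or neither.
f'(x) = 7 - 6*x^2

Solve f'(x) = 0:
  6*x^2 - 7 = 0 has no rational roots; quadratic formula: x = (0 ± √168)/12.
  ⇒ x = -sqrt(42)/6 ≈ -1.0801, sqrt(42)/6 ≈ 1.0801

f''(x) = -12*x
Second-derivative test at each critical point:
  f''(-1.0801) = 12.9615 > 0 → local minimum
  f''(1.0801) = -12.9615 < 0 → local maximum

Critical points: x = -sqrt(42)/6 ≈ -1.0801 (local minimum); x = sqrt(42)/6 ≈ 1.0801 (local maximum)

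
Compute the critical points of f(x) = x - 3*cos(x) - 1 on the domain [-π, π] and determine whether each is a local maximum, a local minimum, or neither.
f'(x) = 3*sin(x) + 1

Solve f'(x) = 0 on [-π, π]:
  f'(x) = 0 ⇔ sin(x) = -1/3, i.e. x = arcsin(-1/3) + 2nπ or x = π − arcsin(-1/3) + 2nπ; keep the solutions lying in [-π, π].
  ⇒ x = -pi + asin(1/3) ≈ -2.8018, -asin(1/3) ≈ -0.3398

f''(x) = 3*cos(x)
Second-derivative test at each critical point:
  f''(-2.8018) = -2.8284 < 0 → local maximum
  f''(-0.3398) = 2.8284 > 0 → local minimum

Critical points: x = -pi + asin(1/3) ≈ -2.8018 (local maximum); x = -asin(1/3) ≈ -0.3398 (local minimum)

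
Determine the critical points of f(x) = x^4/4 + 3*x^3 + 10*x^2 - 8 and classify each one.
f'(x) = x*(x^2 + 9*x + 20)

Solve f'(x) = 0:
  Factor: x^3 + 9*x^2 + 20*x = x*(x + 4)*(x + 5) = 0.
  ⇒ x = -5, -4, 0

f''(x) = 3*x^2 + 18*x + 20
Second-derivative test at each critical point:
  f''(-5) = 5 > 0 → local minimum
  f''(-4) = -4 < 0 → local maximum
  f''(0) = 20 > 0 → local minimum

Critical points: x = -5 (local minimum); x = -4 (local maximum); x = 0 (local minimum)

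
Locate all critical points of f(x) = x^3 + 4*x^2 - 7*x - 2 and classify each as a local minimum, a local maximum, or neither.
f'(x) = 3*x^2 + 8*x - 7

Solve f'(x) = 0:
  3*x^2 + 8*x - 7 = 0 has no rational roots; quadratic formula: x = (-8 ± √148)/6.
  ⇒ x = -sqrt(37)/3 - 4/3 ≈ -3.3609, -4/3 + sqrt(37)/3 ≈ 0.6943

f''(x) = 6*x + 8
Second-derivative test at each critical point:
  f''(-3.3609) = -12.1655 < 0 → local maximum
  f''(0.6943) = 12.1655 > 0 → local minimum

Critical points: x = -sqrt(37)/3 - 4/3 ≈ -3.3609 (local maximum); x = -4/3 + sqrt(37)/3 ≈ 0.6943 (local minimum)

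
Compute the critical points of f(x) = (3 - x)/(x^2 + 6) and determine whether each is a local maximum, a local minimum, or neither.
f'(x) = (-x^2 + 2*x*(x - 3) - 6)/(x^2 + 6)^2

Solve f'(x) = 0:
  f'(x) = (x^2 - 6*x - 6)/(x^2 + 6)^2; the denominator is positive wherever f is defined, so f'(x) = 0 ⇔ x^2 - 6*x - 6 = 0.
  x^2 - 6*x - 6 = 0 has no rational roots; quadratic formula: x = (6 ± √60)/2.
  ⇒ x = 3 - sqrt(15) ≈ -0.8730, 3 + sqrt(15) ≈ 6.8730

f''(x) = 2*(4*x^2*(3 - x) + 3*(x - 1)*(x^2 + 6))/(x^2 + 6)^3
Second-derivative test at each critical point:
  f''(-0.8730) = -0.1694 < 0 → local maximum
  f''(6.8730) = 0.0027 > 0 → local minimum

Critical points: x = 3 - sqrt(15) ≈ -0.8730 (local maximum); x = 3 + sqrt(15) ≈ 6.8730 (local minimum)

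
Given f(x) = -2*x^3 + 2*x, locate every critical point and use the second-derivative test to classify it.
f'(x) = 2 - 6*x^2

Solve f'(x) = 0:
  Factor: 2 - 6*x^2 = -2*(3*x^2 - 1); 3*x^2 - 1 = 0 has no rational roots; quadratic formula: x = (0 ± √12)/6.
  ⇒ x = -sqrt(3)/3 ≈ -0.5774, sqrt(3)/3 ≈ 0.5774

f''(x) = -12*x
Second-derivative test at each critical point:
  f''(-0.5774) = 6.9282 > 0 → local minimum
  f''(0.5774) = -6.9282 < 0 → local maximum

Critical points: x = -sqrt(3)/3 ≈ -0.5774 (local minimum); x = sqrt(3)/3 ≈ 0.5774 (local maximum)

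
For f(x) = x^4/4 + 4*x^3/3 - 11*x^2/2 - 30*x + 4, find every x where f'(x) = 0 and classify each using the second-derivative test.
f'(x) = x^3 + 4*x^2 - 11*x - 30

Solve f'(x) = 0:
  Factor: x^3 + 4*x^2 - 11*x - 30 = (x - 3)*(x + 2)*(x + 5) = 0.
  ⇒ x = -5, -2, 3

f''(x) = 3*x^2 + 8*x - 11
Second-derivative test at each critical point:
  f''(-5) = 24 > 0 → local minimum
  f''(-2) = -15 < 0 → local maximum
  f''(3) = 40 > 0 → local minimum

Critical points: x = -5 (local minimum); x = -2 (local maximum); x = 3 (local minimum)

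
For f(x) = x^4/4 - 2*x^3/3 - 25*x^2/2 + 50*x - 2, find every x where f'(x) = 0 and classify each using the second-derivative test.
f'(x) = x^3 - 2*x^2 - 25*x + 50

Solve f'(x) = 0:
  Factor: x^3 - 2*x^2 - 25*x + 50 = (x - 5)*(x - 2)*(x + 5) = 0.
  ⇒ x = -5, 2, 5

f''(x) = 3*x^2 - 4*x - 25
Second-derivative test at each critical point:
  f''(-5) = 70 > 0 → local minimum
  f''(2) = -21 < 0 → local maximum
  f''(5) = 30 > 0 → local minimum

Critical points: x = -5 (local minimum); x = 2 (local maximum); x = 5 (local minimum)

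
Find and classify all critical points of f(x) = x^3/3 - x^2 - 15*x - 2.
f'(x) = x^2 - 2*x - 15

Solve f'(x) = 0:
  Factor: x^2 - 2*x - 15 = (x - 5)*(x + 3) = 0.
  ⇒ x = -3, 5

f''(x) = 2*x - 2
Second-derivative test at each critical point:
  f''(-3) = -8 < 0 → local maximum
  f''(5) = 8 > 0 → local minimum

Critical points: x = -3 (local maximum); x = 5 (local minimum)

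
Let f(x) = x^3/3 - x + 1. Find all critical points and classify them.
f'(x) = x^2 - 1

Solve f'(x) = 0:
  Factor: x^2 - 1 = (x - 1)*(x + 1) = 0.
  ⇒ x = -1, 1

f''(x) = 2*x
Second-derivative test at each critical point:
  f''(-1) = -2 < 0 → local maximum
  f''(1) = 2 > 0 → local minimum

Critical points: x = -1 (local maximum); x = 1 (local minimum)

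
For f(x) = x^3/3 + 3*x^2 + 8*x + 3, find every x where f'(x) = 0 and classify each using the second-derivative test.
f'(x) = x^2 + 6*x + 8

Solve f'(x) = 0:
  Factor: x^2 + 6*x + 8 = (x + 2)*(x + 4) = 0.
  ⇒ x = -4, -2

f''(x) = 2*x + 6
Second-derivative test at each critical point:
  f''(-4) = -2 < 0 → local maximum
  f''(-2) = 2 > 0 → local minimum

Critical points: x = -4 (local maximum); x = -2 (local minimum)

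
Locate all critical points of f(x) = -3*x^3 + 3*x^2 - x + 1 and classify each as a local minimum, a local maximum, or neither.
f'(x) = -9*x^2 + 6*x - 1

Solve f'(x) = 0:
  Factor: -9*x^2 + 6*x - 1 = -(3*x - 1)^2 = 0.
  ⇒ x = 1/3

f''(x) = 6 - 18*x
Second-derivative test at each critical point:
  f''(1/3) = 0, so the second-derivative test is inconclusive; use the first-derivative test: f'(1/12) = -0.5625, f'(7/12) = -0.5625 — f' is negative on both sides (no sign change) → neither a local maximum nor a local minimum

Critical points: x = 1/3 (neither)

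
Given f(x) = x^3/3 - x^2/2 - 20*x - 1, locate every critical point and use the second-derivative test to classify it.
f'(x) = x^2 - x - 20

Solve f'(x) = 0:
  Factor: x^2 - x - 20 = (x - 5)*(x + 4) = 0.
  ⇒ x = -4, 5

f''(x) = 2*x - 1
Second-derivative test at each critical point:
  f''(-4) = -9 < 0 → local maximum
  f''(5) = 9 > 0 → local minimum

Critical points: x = -4 (local maximum); x = 5 (local minimum)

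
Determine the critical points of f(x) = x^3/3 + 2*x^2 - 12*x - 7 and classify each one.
f'(x) = x^2 + 4*x - 12

Solve f'(x) = 0:
  Factor: x^2 + 4*x - 12 = (x - 2)*(x + 6) = 0.
  ⇒ x = -6, 2

f''(x) = 2*x + 4
Second-derivative test at each critical point:
  f''(-6) = -8 < 0 → local maximum
  f''(2) = 8 > 0 → local minimum

Critical points: x = -6 (local maximum); x = 2 (local minimum)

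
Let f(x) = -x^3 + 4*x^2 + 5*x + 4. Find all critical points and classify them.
f'(x) = -3*x^2 + 8*x + 5

Solve f'(x) = 0:
  3*x^2 - 8*x - 5 = 0 has no rational roots; quadratic formula: x = (8 ± √124)/6.
  ⇒ x = 4/3 - sqrt(31)/3 ≈ -0.5226, 4/3 + sqrt(31)/3 ≈ 3.1893

f''(x) = 8 - 6*x
Second-derivative test at each critical point:
  f''(-0.5226) = 11.1355 > 0 → local minimum
  f''(3.1893) = -11.1355 < 0 → local maximum

Critical points: x = 4/3 - sqrt(31)/3 ≈ -0.5226 (local minimum); x = 4/3 + sqrt(31)/3 ≈ 3.1893 (local maximum)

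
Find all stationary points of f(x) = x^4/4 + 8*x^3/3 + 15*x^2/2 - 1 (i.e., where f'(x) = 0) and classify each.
f'(x) = x*(x^2 + 8*x + 15)

Solve f'(x) = 0:
  Factor: x^3 + 8*x^2 + 15*x = x*(x + 3)*(x + 5) = 0.
  ⇒ x = -5, -3, 0

f''(x) = 3*x^2 + 16*x + 15
Second-derivative test at each critical point:
  f''(-5) = 10 > 0 → local minimum
  f''(-3) = -6 < 0 → local maximum
  f''(0) = 15 > 0 → local minimum

Critical points: x = -5 (local minimum); x = -3 (local maximum); x = 0 (local minimum)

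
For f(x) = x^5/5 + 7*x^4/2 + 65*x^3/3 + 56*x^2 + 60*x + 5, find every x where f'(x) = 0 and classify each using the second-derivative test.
f'(x) = x^4 + 14*x^3 + 65*x^2 + 112*x + 60

Solve f'(x) = 0:
  Factor: x^4 + 14*x^3 + 65*x^2 + 112*x + 60 = (x + 1)*(x + 2)*(x + 5)*(x + 6) = 0.
  ⇒ x = -6, -5, -2, -1

f''(x) = 4*x^3 + 42*x^2 + 130*x + 112
Second-derivative test at each critical point:
  f''(-6) = -20 < 0 → local maximum
  f''(-5) = 12 > 0 → local minimum
  f''(-2) = -12 < 0 → local maximum
  f''(-1) = 20 > 0 → local minimum

Critical points: x = -6 (local maximum); x = -5 (local minimum); x = -2 (local maximum); x = -1 (local minimum)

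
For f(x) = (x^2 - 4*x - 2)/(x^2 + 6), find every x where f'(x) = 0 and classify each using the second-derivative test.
f'(x) = 4*(x^2 + 4*x - 6)/(x^4 + 12*x^2 + 36)

Solve f'(x) = 0:
  f'(x) = 4*(x^2 + 4*x - 6)/(x^2 + 6)^2; the denominator is positive wherever f is defined, so f'(x) = 0 ⇔ 4*x^2 + 16*x - 24 = 0.
  Factor: 4*x^2 + 16*x - 24 = 4*(x^2 + 4*x - 6); x^2 + 4*x - 6 = 0 has no rational roots; quadratic formula: x = (-4 ± √40)/2.
  ⇒ x = -sqrt(10) - 2 ≈ -5.1623, -2 + sqrt(10) ≈ 1.1623

f''(x) = 8*(-x^3 - 6*x^2 + 18*x + 12)/(x^6 + 18*x^4 + 108*x^2 + 216)
Second-derivative test at each critical point:
  f''(-5.1623) = -0.0237 < 0 → local maximum
  f''(1.1623) = 0.4682 > 0 → local minimum

Critical points: x = -sqrt(10) - 2 ≈ -5.1623 (local maximum); x = -2 + sqrt(10) ≈ 1.1623 (local minimum)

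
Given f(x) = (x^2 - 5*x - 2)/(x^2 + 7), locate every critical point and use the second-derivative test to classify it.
f'(x) = (5*x^2 + 18*x - 35)/(x^4 + 14*x^2 + 49)

Solve f'(x) = 0:
  f'(x) = (x + 5)*(5*x - 7)/(x^2 + 7)^2; the denominator is positive wherever f is defined, so f'(x) = 0 ⇔ 5*x^2 + 18*x - 35 = 0.
  Factor: 5*x^2 + 18*x - 35 = (x + 5)*(5*x - 7) = 0.
  ⇒ x = -5, 7/5

f''(x) = 2*(-5*x^3 - 27*x^2 + 105*x + 63)/(x^6 + 21*x^4 + 147*x^2 + 343)
Second-derivative test at each critical point:
  f''(-5) = -1/32 < 0 → local maximum
  f''(7/5) = 625/1568 > 0 → local minimum

Critical points: x = -5 (local maximum); x = 7/5 (local minimum)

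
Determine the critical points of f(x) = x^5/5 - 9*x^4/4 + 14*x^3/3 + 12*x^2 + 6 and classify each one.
f'(x) = x*(x^3 - 9*x^2 + 14*x + 24)

Solve f'(x) = 0:
  Factor: x^4 - 9*x^3 + 14*x^2 + 24*x = x*(x - 6)*(x - 4)*(x + 1) = 0.
  ⇒ x = -1, 0, 4, 6

f''(x) = 4*x^3 - 27*x^2 + 28*x + 24
Second-derivative test at each critical point:
  f''(-1) = -35 < 0 → local maximum
  f''(0) = 24 > 0 → local minimum
  f''(4) = -40 < 0 → local maximum
  f''(6) = 84 > 0 → local minimum

Critical points: x = -1 (local maximum); x = 0 (local minimum); x = 4 (local maximum); x = 6 (local minimum)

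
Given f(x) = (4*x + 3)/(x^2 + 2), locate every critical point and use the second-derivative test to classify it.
f'(x) = 2*(-2*x^2 - 3*x + 4)/(x^4 + 4*x^2 + 4)

Solve f'(x) = 0:
  f'(x) = -2*(2*x^2 + 3*x - 4)/(x^2 + 2)^2; the denominator is positive wherever f is defined, so f'(x) = 0 ⇔ -4*x^2 - 6*x + 8 = 0.
  Factor: -4*x^2 - 6*x + 8 = -2*(2*x^2 + 3*x - 4); 2*x^2 + 3*x - 4 = 0 has no rational roots; quadratic formula: x = (-3 ± √41)/4.
  ⇒ x = -sqrt(41)/4 - 3/4 ≈ -2.3508, -3/4 + sqrt(41)/4 ≈ 0.8508

f''(x) = 2*(4*x^2*(4*x + 3) - 3*(4*x + 1)*(x^2 + 2))/(x^2 + 2)^3
Second-derivative test at each critical point:
  f''(-2.3508) = 0.2261 > 0 → local minimum
  f''(0.8508) = -1.7261 < 0 → local maximum

Critical points: x = -sqrt(41)/4 - 3/4 ≈ -2.3508 (local minimum); x = -3/4 + sqrt(41)/4 ≈ 0.8508 (local maximum)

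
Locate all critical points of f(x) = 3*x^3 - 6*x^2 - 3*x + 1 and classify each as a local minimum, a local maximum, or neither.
f'(x) = 9*x^2 - 12*x - 3

Solve f'(x) = 0:
  Factor: 9*x^2 - 12*x - 3 = 3*(3*x^2 - 4*x - 1); 3*x^2 - 4*x - 1 = 0 has no rational roots; quadratic formula: x = (4 ± √28)/6.
  ⇒ x = 2/3 - sqrt(7)/3 ≈ -0.2153, 2/3 + sqrt(7)/3 ≈ 1.5486

f''(x) = 18*x - 12
Second-derivative test at each critical point:
  f''(-0.2153) = -15.8745 < 0 → local maximum
  f''(1.5486) = 15.8745 > 0 → local minimum

Critical points: x = 2/3 - sqrt(7)/3 ≈ -0.2153 (local maximum); x = 2/3 + sqrt(7)/3 ≈ 1.5486 (local minimum)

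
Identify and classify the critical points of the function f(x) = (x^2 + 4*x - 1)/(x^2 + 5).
f'(x) = 4*(-x^2 + 3*x + 5)/(x^4 + 10*x^2 + 25)

Solve f'(x) = 0:
  f'(x) = -4*(x^2 - 3*x - 5)/(x^2 + 5)^2; the denominator is positive wherever f is defined, so f'(x) = 0 ⇔ -4*x^2 + 12*x + 20 = 0.
  Factor: -4*x^2 + 12*x + 20 = -4*(x^2 - 3*x - 5); x^2 - 3*x - 5 = 0 has no rational roots; quadratic formula: x = (3 ± √29)/2.
  ⇒ x = 3/2 - sqrt(29)/2 ≈ -1.1926, 3/2 + sqrt(29)/2 ≈ 4.1926

f''(x) = 4*(2*x^3 - 9*x^2 - 30*x + 15)/(x^6 + 15*x^4 + 75*x^2 + 125)
Second-derivative test at each critical point:
  f''(-1.1926) = 0.5223 > 0 → local minimum
  f''(4.1926) = -0.0423 < 0 → local maximum

Critical points: x = 3/2 - sqrt(29)/2 ≈ -1.1926 (local minimum); x = 3/2 + sqrt(29)/2 ≈ 4.1926 (local maximum)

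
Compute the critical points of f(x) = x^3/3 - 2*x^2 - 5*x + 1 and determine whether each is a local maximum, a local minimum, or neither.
f'(x) = x^2 - 4*x - 5

Solve f'(x) = 0:
  Factor: x^2 - 4*x - 5 = (x - 5)*(x + 1) = 0.
  ⇒ x = -1, 5

f''(x) = 2*x - 4
Second-derivative test at each critical point:
  f''(-1) = -6 < 0 → local maximum
  f''(5) = 6 > 0 → local minimum

Critical points: x = -1 (local maximum); x = 5 (local minimum)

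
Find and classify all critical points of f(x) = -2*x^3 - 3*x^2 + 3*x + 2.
f'(x) = -6*x^2 - 6*x + 3

Solve f'(x) = 0:
  Factor: -6*x^2 - 6*x + 3 = -3*(2*x^2 + 2*x - 1); 2*x^2 + 2*x - 1 = 0 has no rational roots; quadratic formula: x = (-2 ± √12)/4.
  ⇒ x = -sqrt(3)/2 - 1/2 ≈ -1.3660, -1/2 + sqrt(3)/2 ≈ 0.3660

f''(x) = -12*x - 6
Second-derivative test at each critical point:
  f''(-1.3660) = 10.3923 > 0 → local minimum
  f''(0.3660) = -10.3923 < 0 → local maximum

Critical points: x = -sqrt(3)/2 - 1/2 ≈ -1.3660 (local minimum); x = -1/2 + sqrt(3)/2 ≈ 0.3660 (local maximum)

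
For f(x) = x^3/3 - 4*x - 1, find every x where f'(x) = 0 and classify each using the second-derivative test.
f'(x) = x^2 - 4

Solve f'(x) = 0:
  Factor: x^2 - 4 = (x - 2)*(x + 2) = 0.
  ⇒ x = -2, 2

f''(x) = 2*x
Second-derivative test at each critical point:
  f''(-2) = -4 < 0 → local maximum
  f''(2) = 4 > 0 → local minimum

Critical points: x = -2 (local maximum); x = 2 (local minimum)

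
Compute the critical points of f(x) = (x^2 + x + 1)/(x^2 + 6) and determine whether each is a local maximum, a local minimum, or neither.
f'(x) = (-x^2 + 10*x + 6)/(x^4 + 12*x^2 + 36)

Solve f'(x) = 0:
  f'(x) = -(x^2 - 10*x - 6)/(x^2 + 6)^2; the denominator is positive wherever f is defined, so f'(x) = 0 ⇔ -x^2 + 10*x + 6 = 0.
  x^2 - 10*x - 6 = 0 has no rational roots; quadratic formula: x = (10 ± √124)/2.
  ⇒ x = 5 - sqrt(31) ≈ -0.5678, 5 + sqrt(31) ≈ 10.5678

f''(x) = 2*(x^3 - 15*x^2 - 18*x + 30)/(x^6 + 18*x^4 + 108*x^2 + 216)
Second-derivative test at each critical point:
  f''(-0.5678) = 0.2786 > 0 → local minimum
  f''(10.5678) = -0.0008 < 0 → local maximum

Critical points: x = 5 - sqrt(31) ≈ -0.5678 (local minimum); x = 5 + sqrt(31) ≈ 10.5678 (local maximum)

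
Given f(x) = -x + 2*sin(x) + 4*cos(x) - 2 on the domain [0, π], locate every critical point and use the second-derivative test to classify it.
f'(x) = -4*sin(x) + 2*cos(x) - 1

Solve f'(x) = 0 on [0, π]:
  f'(x) = 0 ⇔ -4*sin(x) + 2*cos(x) = 1. Write the left side as R·cos(x + φ) with R = √(2² + 4²) = 2*sqrt(5), cos φ = sqrt(5)/5, sin φ = 2*sqrt(5)/5; then cos(x + φ) = sqrt(5)/10. Solve for x and keep the solutions lying in [0, π].
  ⇒ x = atan((-2 + sqrt(19))/(1 + 2*sqrt(19))) ≈ 0.2381

f''(x) = -2*sin(x) - 4*cos(x)
Second-derivative test at each critical point:
  f''(0.2381) = -4.3589 < 0 → local maximum

Critical points: x = atan((-2 + sqrt(19))/(1 + 2*sqrt(19))) ≈ 0.2381 (local maximum)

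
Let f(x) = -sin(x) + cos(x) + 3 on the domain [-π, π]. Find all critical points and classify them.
f'(x) = -sin(x) - cos(x)

Solve f'(x) = 0 on [-π, π]:
  f'(x) = 0 ⇔ -cos(x) = sin(x) ⇔ tan(x) = -1, i.e. x = arctan(-1) + nπ; keep the solutions lying in [-π, π].
  ⇒ x = -pi/4 ≈ -0.7854, 3*pi/4 ≈ 2.3562

f''(x) = sin(x) - cos(x)
Second-derivative test at each critical point:
  f''(-0.7854) = -1.4142 < 0 → local maximum
  f''(2.3562) = 1.4142 > 0 → local minimum

Critical points: x = -pi/4 ≈ -0.7854 (local maximum); x = 3*pi/4 ≈ 2.3562 (local minimum)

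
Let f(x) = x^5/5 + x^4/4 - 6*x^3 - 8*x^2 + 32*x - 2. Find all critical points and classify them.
f'(x) = x^4 + x^3 - 18*x^2 - 16*x + 32

Solve f'(x) = 0:
  Factor: x^4 + x^3 - 18*x^2 - 16*x + 32 = (x - 4)*(x - 1)*(x + 2)*(x + 4) = 0.
  ⇒ x = -4, -2, 1, 4

f''(x) = 4*x^3 + 3*x^2 - 36*x - 16
Second-derivative test at each critical point:
  f''(-4) = -80 < 0 → local maximum
  f''(-2) = 36 > 0 → local minimum
  f''(1) = -45 < 0 → local maximum
  f''(4) = 144 > 0 → local minimum

Critical points: x = -4 (local maximum); x = -2 (local minimum); x = 1 (local maximum); x = 4 (local minimum)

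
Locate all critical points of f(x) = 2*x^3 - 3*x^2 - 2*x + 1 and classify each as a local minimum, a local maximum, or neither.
f'(x) = 6*x^2 - 6*x - 2

Solve f'(x) = 0:
  Factor: 6*x^2 - 6*x - 2 = 2*(3*x^2 - 3*x - 1); 3*x^2 - 3*x - 1 = 0 has no rational roots; quadratic formula: x = (3 ± √21)/6.
  ⇒ x = 1/2 - sqrt(21)/6 ≈ -0.2638, 1/2 + sqrt(21)/6 ≈ 1.2638

f''(x) = 12*x - 6
Second-derivative test at each critical point:
  f''(-0.2638) = -9.1652 < 0 → local maximum
  f''(1.2638) = 9.1652 > 0 → local minimum

Critical points: x = 1/2 - sqrt(21)/6 ≈ -0.2638 (local maximum); x = 1/2 + sqrt(21)/6 ≈ 1.2638 (local minimum)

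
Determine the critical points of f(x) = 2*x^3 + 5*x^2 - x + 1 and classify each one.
f'(x) = 6*x^2 + 10*x - 1

Solve f'(x) = 0:
  6*x^2 + 10*x - 1 = 0 has no rational roots; quadratic formula: x = (-10 ± √124)/12.
  ⇒ x = -sqrt(31)/6 - 5/6 ≈ -1.7613, -5/6 + sqrt(31)/6 ≈ 0.0946

f''(x) = 12*x + 10
Second-derivative test at each critical point:
  f''(-1.7613) = -11.1355 < 0 → local maximum
  f''(0.0946) = 11.1355 > 0 → local minimum

Critical points: x = -sqrt(31)/6 - 5/6 ≈ -1.7613 (local maximum); x = -5/6 + sqrt(31)/6 ≈ 0.0946 (local minimum)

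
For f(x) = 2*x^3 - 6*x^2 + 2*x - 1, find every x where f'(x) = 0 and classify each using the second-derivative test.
f'(x) = 6*x^2 - 12*x + 2

Solve f'(x) = 0:
  Factor: 6*x^2 - 12*x + 2 = 2*(3*x^2 - 6*x + 1); 3*x^2 - 6*x + 1 = 0 has no rational roots; quadratic formula: x = (6 ± √24)/6.
  ⇒ x = 1 - sqrt(6)/3 ≈ 0.1835, sqrt(6)/3 + 1 ≈ 1.8165

f''(x) = 12*x - 12
Second-derivative test at each critical point:
  f''(0.1835) = -9.7980 < 0 → local maximum
  f''(1.8165) = 9.7980 > 0 → local minimum

Critical points: x = 1 - sqrt(6)/3 ≈ 0.1835 (local maximum); x = sqrt(6)/3 + 1 ≈ 1.8165 (local minimum)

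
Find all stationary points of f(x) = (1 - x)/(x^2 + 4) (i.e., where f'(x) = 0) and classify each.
f'(x) = (-x^2 + 2*x*(x - 1) - 4)/(x^2 + 4)^2

Solve f'(x) = 0:
  f'(x) = (x^2 - 2*x - 4)/(x^2 + 4)^2; the denominator is positive wherever f is defined, so f'(x) = 0 ⇔ x^2 - 2*x - 4 = 0.
  x^2 - 2*x - 4 = 0 has no rational roots; quadratic formula: x = (2 ± √20)/2.
  ⇒ x = 1 - sqrt(5) ≈ -1.2361, 1 + sqrt(5) ≈ 3.2361

f''(x) = 2*(4*x^2*(1 - x) + (3*x - 1)*(x^2 + 4))/(x^2 + 4)^3
Second-derivative test at each critical point:
  f''(-1.2361) = -0.1464 < 0 → local maximum
  f''(3.2361) = 0.0214 > 0 → local minimum

Critical points: x = 1 - sqrt(5) ≈ -1.2361 (local maximum); x = 1 + sqrt(5) ≈ 3.2361 (local minimum)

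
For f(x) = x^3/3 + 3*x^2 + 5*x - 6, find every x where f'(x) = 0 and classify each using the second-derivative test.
f'(x) = x^2 + 6*x + 5

Solve f'(x) = 0:
  Factor: x^2 + 6*x + 5 = (x + 1)*(x + 5) = 0.
  ⇒ x = -5, -1

f''(x) = 2*x + 6
Second-derivative test at each critical point:
  f''(-5) = -4 < 0 → local maximum
  f''(-1) = 4 > 0 → local minimum

Critical points: x = -5 (local maximum); x = -1 (local minimum)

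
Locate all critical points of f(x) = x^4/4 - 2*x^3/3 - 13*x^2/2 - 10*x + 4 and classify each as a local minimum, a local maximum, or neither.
f'(x) = x^3 - 2*x^2 - 13*x - 10

Solve f'(x) = 0:
  Factor: x^3 - 2*x^2 - 13*x - 10 = (x - 5)*(x + 1)*(x + 2) = 0.
  ⇒ x = -2, -1, 5

f''(x) = 3*x^2 - 4*x - 13
Second-derivative test at each critical point:
  f''(-2) = 7 > 0 → local minimum
  f''(-1) = -6 < 0 → local maximum
  f''(5) = 42 > 0 → local minimum

Critical points: x = -2 (local minimum); x = -1 (local maximum); x = 5 (local minimum)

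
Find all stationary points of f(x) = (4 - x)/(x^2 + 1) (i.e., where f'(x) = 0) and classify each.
f'(x) = (-x^2 + 2*x*(x - 4) - 1)/(x^2 + 1)^2

Solve f'(x) = 0:
  f'(x) = (x^2 - 8*x - 1)/(x^2 + 1)^2; the denominator is positive wherever f is defined, so f'(x) = 0 ⇔ x^2 - 8*x - 1 = 0.
  x^2 - 8*x - 1 = 0 has no rational roots; quadratic formula: x = (8 ± √68)/2.
  ⇒ x = 4 - sqrt(17) ≈ -0.1231, 4 + sqrt(17) ≈ 8.1231

f''(x) = 2*(4*x^2*(4 - x) + (3*x - 4)*(x^2 + 1))/(x^2 + 1)^3
Second-derivative test at each critical point:
  f''(-0.1231) = -8.0018 < 0 → local maximum
  f''(8.1231) = 0.0018 > 0 → local minimum

Critical points: x = 4 - sqrt(17) ≈ -0.1231 (local maximum); x = 4 + sqrt(17) ≈ 8.1231 (local minimum)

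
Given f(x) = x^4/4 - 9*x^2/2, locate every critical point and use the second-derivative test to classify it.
f'(x) = x*(x^2 - 9)

Solve f'(x) = 0:
  Factor: x^3 - 9*x = x*(x - 3)*(x + 3) = 0.
  ⇒ x = -3, 0, 3

f''(x) = 3*x^2 - 9
Second-derivative test at each critical point:
  f''(-3) = 18 > 0 → local minimum
  f''(0) = -9 < 0 → local maximum
  f''(3) = 18 > 0 → local minimum

Critical points: x = -3 (local minimum); x = 0 (local maximum); x = 3 (local minimum)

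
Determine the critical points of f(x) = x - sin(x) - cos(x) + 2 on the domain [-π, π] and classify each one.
f'(x) = sin(x) - cos(x) + 1

Solve f'(x) = 0 on [-π, π]:
  f'(x) = 0 ⇔ sin(x) - cos(x) = -1. Write the left side as R·cos(x + φ) with R = √((-1)² + (-1)²) = sqrt(2), cos φ = -sqrt(2)/2, sin φ = -sqrt(2)/2; then cos(x + φ) = -sqrt(2)/2. Solve for x and keep the solutions lying in [-π, π].
  ⇒ x = -pi/2 ≈ -1.5708, 0

f''(x) = sin(x) + cos(x)
Second-derivative test at each critical point:
  f''(-1.5708) = -1 < 0 → local maximum
  f''(0) = 1 > 0 → local minimum

Critical points: x = -pi/2 ≈ -1.5708 (local maximum); x = 0 (local minimum)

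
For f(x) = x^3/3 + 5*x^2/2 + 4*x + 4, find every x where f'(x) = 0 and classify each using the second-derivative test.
f'(x) = x^2 + 5*x + 4

Solve f'(x) = 0:
  Factor: x^2 + 5*x + 4 = (x + 1)*(x + 4) = 0.
  ⇒ x = -4, -1

f''(x) = 2*x + 5
Second-derivative test at each critical point:
  f''(-4) = -3 < 0 → local maximum
  f''(-1) = 3 > 0 → local minimum

Critical points: x = -4 (local maximum); x = -1 (local minimum)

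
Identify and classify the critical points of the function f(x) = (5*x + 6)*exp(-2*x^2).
f'(x) = (-4*x*(5*x + 6) + 5)*exp(-2*x^2)

Solve f'(x) = 0:
  f'(x) = (-20*x^2 - 24*x + 5)·exp(-2*x^2) and exp(-2*x^2) > 0 for every x, so f'(x) = 0 ⇔ -20*x^2 - 24*x + 5 = 0.
  20*x^2 + 24*x - 5 = 0 has no rational roots; quadratic formula: x = (-24 ± √976)/40.
  ⇒ x = -sqrt(61)/10 - 3/5 ≈ -1.3810, -3/5 + sqrt(61)/10 ≈ 0.1810

f''(x) = 4*(4*x^2*(5*x + 6) - 15*x - 6)*exp(-2*x^2)
Second-derivative test at each critical point:
  f''(-1.3810) = 0.6889 > 0 → local minimum
  f''(0.1810) = -29.2591 < 0 → local maximum

Critical points: x = -sqrt(61)/10 - 3/5 ≈ -1.3810 (local minimum); x = -3/5 + sqrt(61)/10 ≈ 0.1810 (local maximum)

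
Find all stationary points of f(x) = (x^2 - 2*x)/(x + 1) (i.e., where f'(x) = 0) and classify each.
f'(x) = (x^2 + 2*x - 2)/(x^2 + 2*x + 1)

Solve f'(x) = 0:
  f'(x) = (x^2 + 2*x - 2)/(x + 1)^2; the denominator is positive wherever f is defined, so f'(x) = 0 ⇔ x^2 + 2*x - 2 = 0.
  x^2 + 2*x - 2 = 0 has no rational roots; quadratic formula: x = (-2 ± √12)/2.
  ⇒ x = -sqrt(3) - 1 ≈ -2.7321, -1 + sqrt(3) ≈ 0.7321

f''(x) = 6/(x^3 + 3*x^2 + 3*x + 1)
Second-derivative test at each critical point:
  f''(-2.7321) = -1.1547 < 0 → local maximum
  f''(0.7321) = 1.1547 > 0 → local minimum

Critical points: x = -sqrt(3) - 1 ≈ -2.7321 (local maximum); x = -1 + sqrt(3) ≈ 0.7321 (local minimum)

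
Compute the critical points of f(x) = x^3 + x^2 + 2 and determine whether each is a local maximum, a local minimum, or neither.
f'(x) = x*(3*x + 2)

Solve f'(x) = 0:
  Factor: 3*x^2 + 2*x = x*(3*x + 2) = 0.
  ⇒ x = -2/3, 0

f''(x) = 6*x + 2
Second-derivative test at each critical point:
  f''(-2/3) = -2 < 0 → local maximum
  f''(0) = 2 > 0 → local minimum

Critical points: x = -2/3 (local maximum); x = 0 (local minimum)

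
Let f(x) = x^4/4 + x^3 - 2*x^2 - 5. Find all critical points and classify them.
f'(x) = x*(x^2 + 3*x - 4)

Solve f'(x) = 0:
  Factor: x^3 + 3*x^2 - 4*x = x*(x - 1)*(x + 4) = 0.
  ⇒ x = -4, 0, 1

f''(x) = 3*x^2 + 6*x - 4
Second-derivative test at each critical point:
  f''(-4) = 20 > 0 → local minimum
  f''(0) = -4 < 0 → local maximum
  f''(1) = 5 > 0 → local minimum

Critical points: x = -4 (local minimum); x = 0 (local maximum); x = 1 (local minimum)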